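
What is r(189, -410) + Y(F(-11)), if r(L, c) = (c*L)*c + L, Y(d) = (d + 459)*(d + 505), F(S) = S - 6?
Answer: 31986785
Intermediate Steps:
F(S) = -6 + S
Y(d) = (459 + d)*(505 + d)
r(L, c) = L + L*c**2 (r(L, c) = (L*c)*c + L = L*c**2 + L = L + L*c**2)
r(189, -410) + Y(F(-11)) = 189*(1 + (-410)**2) + (231795 + (-6 - 11)**2 + 964*(-6 - 11)) = 189*(1 + 168100) + (231795 + (-17)**2 + 964*(-17)) = 189*168101 + (231795 + 289 - 16388) = 31771089 + 215696 = 31986785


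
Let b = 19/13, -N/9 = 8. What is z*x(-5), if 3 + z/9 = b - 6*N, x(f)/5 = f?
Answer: -1259100/13 ≈ -96854.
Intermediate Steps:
N = -72 (N = -9*8 = -72)
b = 19/13 (b = 19*(1/13) = 19/13 ≈ 1.4615)
x(f) = 5*f
z = 50364/13 (z = -27 + 9*(19/13 - 6*(-72)) = -27 + 9*(19/13 - 1*(-432)) = -27 + 9*(19/13 + 432) = -27 + 9*(5635/13) = -27 + 50715/13 = 50364/13 ≈ 3874.2)
z*x(-5) = 50364*(5*(-5))/13 = (50364/13)*(-25) = -1259100/13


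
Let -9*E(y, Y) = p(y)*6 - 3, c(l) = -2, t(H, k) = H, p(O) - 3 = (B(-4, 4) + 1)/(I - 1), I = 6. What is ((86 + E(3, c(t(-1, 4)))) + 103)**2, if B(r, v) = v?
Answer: 313600/9 ≈ 34844.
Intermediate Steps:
p(O) = 4 (p(O) = 3 + (4 + 1)/(6 - 1) = 3 + 5/5 = 3 + 5*(1/5) = 3 + 1 = 4)
E(y, Y) = -7/3 (E(y, Y) = -(4*6 - 3)/9 = -(24 - 3)/9 = -1/9*21 = -7/3)
((86 + E(3, c(t(-1, 4)))) + 103)**2 = ((86 - 7/3) + 103)**2 = (251/3 + 103)**2 = (560/3)**2 = 313600/9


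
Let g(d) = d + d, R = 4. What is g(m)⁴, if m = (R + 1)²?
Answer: 6250000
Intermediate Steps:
m = 25 (m = (4 + 1)² = 5² = 25)
g(d) = 2*d
g(m)⁴ = (2*25)⁴ = 50⁴ = 6250000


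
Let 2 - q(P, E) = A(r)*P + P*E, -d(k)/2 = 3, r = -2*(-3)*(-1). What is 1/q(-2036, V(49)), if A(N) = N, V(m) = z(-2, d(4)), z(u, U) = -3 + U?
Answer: -1/30538 ≈ -3.2746e-5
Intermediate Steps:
r = -6 (r = 6*(-1) = -6)
d(k) = -6 (d(k) = -2*3 = -6)
V(m) = -9 (V(m) = -3 - 6 = -9)
q(P, E) = 2 + 6*P - E*P (q(P, E) = 2 - (-6*P + P*E) = 2 - (-6*P + E*P) = 2 + (6*P - E*P) = 2 + 6*P - E*P)
1/q(-2036, V(49)) = 1/(2 + 6*(-2036) - 1*(-9)*(-2036)) = 1/(2 - 12216 - 18324) = 1/(-30538) = -1/30538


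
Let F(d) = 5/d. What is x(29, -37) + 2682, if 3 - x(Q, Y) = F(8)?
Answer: 21475/8 ≈ 2684.4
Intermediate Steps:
x(Q, Y) = 19/8 (x(Q, Y) = 3 - 5/8 = 19/8)
x(29, -37) + 2682 = 19/8 + 2682 = 21475/8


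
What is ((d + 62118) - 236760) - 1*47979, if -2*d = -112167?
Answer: -333075/2 ≈ -1.6654e+5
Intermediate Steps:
d = 112167/2 (d = -½*(-112167) = 112167/2 ≈ 56084.)
((d + 62118) - 236760) - 1*47979 = ((112167/2 + 62118) - 236760) - 1*47979 = (236403/2 - 236760) - 47979 = -237117/2 - 47979 = -333075/2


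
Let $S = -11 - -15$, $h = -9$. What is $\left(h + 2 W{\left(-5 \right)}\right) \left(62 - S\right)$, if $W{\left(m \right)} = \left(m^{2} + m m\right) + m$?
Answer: $4698$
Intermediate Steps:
$W{\left(m \right)} = m + 2 m^{2}$ ($W{\left(m \right)} = \left(m^{2} + m^{2}\right) + m = 2 m^{2} + m = m + 2 m^{2}$)
$S = 4$ ($S = -11 + 15 = 4$)
$\left(h + 2 W{\left(-5 \right)}\right) \left(62 - S\right) = \left(-9 + 2 \left(- 5 \left(1 + 2 \left(-5\right)\right)\right)\right) \left(62 - 4\right) = \left(-9 + 2 \left(- 5 \left(1 - 10\right)\right)\right) \left(62 - 4\right) = \left(-9 + 2 \left(\left(-5\right) \left(-9\right)\right)\right) 58 = \left(-9 + 2 \cdot 45\right) 58 = \left(-9 + 90\right) 58 = 81 \cdot 58 = 4698$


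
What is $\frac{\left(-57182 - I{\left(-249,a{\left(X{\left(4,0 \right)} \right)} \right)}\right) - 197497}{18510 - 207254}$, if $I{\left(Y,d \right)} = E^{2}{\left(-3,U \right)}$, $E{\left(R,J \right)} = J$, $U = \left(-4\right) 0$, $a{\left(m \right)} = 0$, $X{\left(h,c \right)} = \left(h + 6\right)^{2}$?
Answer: $\frac{254679}{188744} \approx 1.3493$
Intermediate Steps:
$X{\left(h,c \right)} = \left(6 + h\right)^{2}$
$U = 0$
$I{\left(Y,d \right)} = 0$ ($I{\left(Y,d \right)} = 0^{2} = 0$)
$\frac{\left(-57182 - I{\left(-249,a{\left(X{\left(4,0 \right)} \right)} \right)}\right) - 197497}{18510 - 207254} = \frac{\left(-57182 - 0\right) - 197497}{18510 - 207254} = \frac{\left(-57182 + 0\right) - 197497}{-188744} = \left(-57182 - 197497\right) \left(- \frac{1}{188744}\right) = \left(-254679\right) \left(- \frac{1}{188744}\right) = \frac{254679}{188744}$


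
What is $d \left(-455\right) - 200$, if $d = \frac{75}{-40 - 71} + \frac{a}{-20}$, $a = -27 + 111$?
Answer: $\frac{74682}{37} \approx 2018.4$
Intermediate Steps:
$a = 84$
$d = - \frac{902}{185}$ ($d = \frac{75}{-40 - 71} + \frac{84}{-20} = \frac{75}{-40 - 71} + 84 \left(- \frac{1}{20}\right) = \frac{75}{-111} - \frac{21}{5} = 75 \left(- \frac{1}{111}\right) - \frac{21}{5} = - \frac{25}{37} - \frac{21}{5} = - \frac{902}{185} \approx -4.8757$)
$d \left(-455\right) - 200 = \left(- \frac{902}{185}\right) \left(-455\right) - 200 = \frac{82082}{37} - 200 = \frac{74682}{37}$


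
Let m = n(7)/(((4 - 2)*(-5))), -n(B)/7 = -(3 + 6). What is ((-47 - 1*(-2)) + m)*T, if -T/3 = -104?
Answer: -80028/5 ≈ -16006.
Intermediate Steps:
n(B) = 63 (n(B) = -(-7)*(3 + 6) = -(-7)*9 = -7*(-9) = 63)
T = 312 (T = -3*(-104) = 312)
m = -63/10 (m = 63/(((4 - 2)*(-5))) = 63/((2*(-5))) = 63/(-10) = 63*(-1/10) = -63/10 ≈ -6.3000)
((-47 - 1*(-2)) + m)*T = ((-47 - 1*(-2)) - 63/10)*312 = ((-47 + 2) - 63/10)*312 = (-45 - 63/10)*312 = -513/10*312 = -80028/5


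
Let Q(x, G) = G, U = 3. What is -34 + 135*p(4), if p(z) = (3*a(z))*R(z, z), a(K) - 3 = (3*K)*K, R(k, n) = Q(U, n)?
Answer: 82586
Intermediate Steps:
R(k, n) = n
a(K) = 3 + 3*K² (a(K) = 3 + (3*K)*K = 3 + 3*K²)
p(z) = z*(9 + 9*z²) (p(z) = (3*(3 + 3*z²))*z = (9 + 9*z²)*z = z*(9 + 9*z²))
-34 + 135*p(4) = -34 + 135*(9*4*(1 + 4²)) = -34 + 135*(9*4*(1 + 16)) = -34 + 135*(9*4*17) = -34 + 135*612 = -34 + 82620 = 82586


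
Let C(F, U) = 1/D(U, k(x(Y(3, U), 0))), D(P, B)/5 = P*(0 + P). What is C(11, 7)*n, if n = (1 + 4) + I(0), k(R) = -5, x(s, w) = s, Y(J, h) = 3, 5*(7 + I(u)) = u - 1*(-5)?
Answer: -1/245 ≈ -0.0040816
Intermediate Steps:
I(u) = -6 + u/5 (I(u) = -7 + (u - 1*(-5))/5 = -7 + (u + 5)/5 = -7 + (5 + u)/5 = -7 + (1 + u/5) = -6 + u/5)
D(P, B) = 5*P² (D(P, B) = 5*(P*(0 + P)) = 5*(P*P) = 5*P²)
C(F, U) = 1/(5*U²)
n = -1 (n = (1 + 4) + (-6 + (⅕)*0) = 5 + (-6 + 0) = 5 - 6 = -1)
C(11, 7)*n = ((⅕)/7²)*(-1) = ((⅕)*(1/49))*(-1) = (1/245)*(-1) = -1/245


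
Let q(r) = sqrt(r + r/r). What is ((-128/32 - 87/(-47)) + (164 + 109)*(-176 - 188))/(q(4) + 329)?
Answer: -32694095/108236 + 4670585*sqrt(5)/5087092 ≈ -300.01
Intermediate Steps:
q(r) = sqrt(1 + r) (q(r) = sqrt(r + 1) = sqrt(1 + r))
((-128/32 - 87/(-47)) + (164 + 109)*(-176 - 188))/(q(4) + 329) = ((-128/32 - 87/(-47)) + (164 + 109)*(-176 - 188))/(sqrt(1 + 4) + 329) = ((-128*1/32 - 87*(-1/47)) + 273*(-364))/(sqrt(5) + 329) = ((-4 + 87/47) - 99372)/(329 + sqrt(5)) = (-101/47 - 99372)/(329 + sqrt(5)) = -4670585/(47*(329 + sqrt(5)))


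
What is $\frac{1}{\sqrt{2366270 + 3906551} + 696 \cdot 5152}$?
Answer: $\frac{3585792}{12857897994443} - \frac{\sqrt{6272821}}{12857897994443} \approx 2.7868 \cdot 10^{-7}$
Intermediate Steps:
$\frac{1}{\sqrt{2366270 + 3906551} + 696 \cdot 5152} = \frac{1}{\sqrt{6272821} + 3585792} = \frac{1}{3585792 + \sqrt{6272821}}$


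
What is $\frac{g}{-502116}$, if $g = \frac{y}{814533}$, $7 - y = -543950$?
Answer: $- \frac{181319}{136330017276} \approx -1.33 \cdot 10^{-6}$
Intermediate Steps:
$y = 543957$ ($y = 7 - -543950 = 7 + 543950 = 543957$)
$g = \frac{181319}{271511}$ ($g = \frac{543957}{814533} = 543957 \cdot \frac{1}{814533} = \frac{181319}{271511} \approx 0.66781$)
$\frac{g}{-502116} = \frac{181319}{271511 \left(-502116\right)} = \frac{181319}{271511} \left(- \frac{1}{502116}\right) = - \frac{181319}{136330017276}$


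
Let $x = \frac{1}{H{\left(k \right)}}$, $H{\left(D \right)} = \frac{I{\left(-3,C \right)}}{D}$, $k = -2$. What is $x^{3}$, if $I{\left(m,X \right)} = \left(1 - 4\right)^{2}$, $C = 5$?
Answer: $- \frac{8}{729} \approx -0.010974$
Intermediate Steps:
$I{\left(m,X \right)} = 9$ ($I{\left(m,X \right)} = \left(-3\right)^{2} = 9$)
$H{\left(D \right)} = \frac{9}{D}$
$x = - \frac{2}{9}$ ($x = \frac{1}{9 \frac{1}{-2}} = \frac{1}{9 \left(- \frac{1}{2}\right)} = \frac{1}{- \frac{9}{2}} = - \frac{2}{9} \approx -0.22222$)
$x^{3} = \left(- \frac{2}{9}\right)^{3} = - \frac{8}{729}$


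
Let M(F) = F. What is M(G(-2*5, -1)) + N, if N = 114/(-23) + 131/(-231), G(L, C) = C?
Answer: -34660/5313 ≈ -6.5236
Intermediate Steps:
N = -29347/5313 (N = 114*(-1/23) + 131*(-1/231) = -114/23 - 131/231 = -29347/5313 ≈ -5.5236)
M(G(-2*5, -1)) + N = -1 - 29347/5313 = -34660/5313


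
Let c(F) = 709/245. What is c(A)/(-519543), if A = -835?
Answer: -709/127288035 ≈ -5.5700e-6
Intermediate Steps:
c(F) = 709/245 (c(F) = 709*(1/245) = 709/245)
c(A)/(-519543) = (709/245)/(-519543) = (709/245)*(-1/519543) = -709/127288035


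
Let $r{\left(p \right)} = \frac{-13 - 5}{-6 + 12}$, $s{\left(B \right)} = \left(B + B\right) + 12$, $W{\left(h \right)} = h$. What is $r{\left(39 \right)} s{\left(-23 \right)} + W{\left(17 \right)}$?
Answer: $119$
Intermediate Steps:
$s{\left(B \right)} = 12 + 2 B$ ($s{\left(B \right)} = 2 B + 12 = 12 + 2 B$)
$r{\left(p \right)} = -3$ ($r{\left(p \right)} = - \frac{18}{6} = \left(-18\right) \frac{1}{6} = -3$)
$r{\left(39 \right)} s{\left(-23 \right)} + W{\left(17 \right)} = - 3 \left(12 + 2 \left(-23\right)\right) + 17 = - 3 \left(12 - 46\right) + 17 = \left(-3\right) \left(-34\right) + 17 = 102 + 17 = 119$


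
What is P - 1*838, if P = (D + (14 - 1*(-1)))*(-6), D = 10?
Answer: -988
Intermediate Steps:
P = -150 (P = (10 + (14 - 1*(-1)))*(-6) = (10 + (14 + 1))*(-6) = (10 + 15)*(-6) = 25*(-6) = -150)
P - 1*838 = -150 - 1*838 = -150 - 838 = -988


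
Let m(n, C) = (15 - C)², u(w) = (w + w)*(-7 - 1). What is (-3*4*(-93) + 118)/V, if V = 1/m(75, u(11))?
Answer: 45017554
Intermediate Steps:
u(w) = -16*w (u(w) = (2*w)*(-8) = -16*w)
V = 1/36481 (V = 1/((-15 - 16*11)²) = 1/((-15 - 176)²) = 1/((-191)²) = 1/36481 ≈ 2.7412e-5)
(-3*4*(-93) + 118)/V = (-3*4*(-93) + 118)/(1/36481) = (-12*(-93) + 118)*36481 = (1116 + 118)*36481 = 1234*36481 = 45017554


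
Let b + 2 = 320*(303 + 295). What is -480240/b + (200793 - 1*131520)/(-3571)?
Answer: -831715543/37963301 ≈ -21.908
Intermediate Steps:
b = 191358 (b = -2 + 320*(303 + 295) = -2 + 320*598 = -2 + 191360 = 191358)
-480240/b + (200793 - 1*131520)/(-3571) = -480240/191358 + (200793 - 1*131520)/(-3571) = -480240*1/191358 + (200793 - 131520)*(-1/3571) = -26680/10631 + 69273*(-1/3571) = -26680/10631 - 69273/3571 = -831715543/37963301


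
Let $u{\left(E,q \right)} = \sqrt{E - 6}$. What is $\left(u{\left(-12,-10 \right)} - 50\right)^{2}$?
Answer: $2482 - 300 i \sqrt{2} \approx 2482.0 - 424.26 i$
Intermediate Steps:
$u{\left(E,q \right)} = \sqrt{-6 + E}$
$\left(u{\left(-12,-10 \right)} - 50\right)^{2} = \left(\sqrt{-6 - 12} - 50\right)^{2} = \left(\sqrt{-18} - 50\right)^{2} = \left(3 i \sqrt{2} - 50\right)^{2} = \left(-50 + 3 i \sqrt{2}\right)^{2}$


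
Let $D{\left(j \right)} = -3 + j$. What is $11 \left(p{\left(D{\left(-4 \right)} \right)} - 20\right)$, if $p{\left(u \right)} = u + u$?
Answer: $-374$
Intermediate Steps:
$p{\left(u \right)} = 2 u$
$11 \left(p{\left(D{\left(-4 \right)} \right)} - 20\right) = 11 \left(2 \left(-3 - 4\right) - 20\right) = 11 \left(2 \left(-7\right) - 20\right) = 11 \left(-14 - 20\right) = 11 \left(-34\right) = -374$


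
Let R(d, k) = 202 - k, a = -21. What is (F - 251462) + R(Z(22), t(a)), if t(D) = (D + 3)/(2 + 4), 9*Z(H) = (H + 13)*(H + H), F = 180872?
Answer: -70385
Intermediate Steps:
Z(H) = 2*H*(13 + H)/9 (Z(H) = ((H + 13)*(H + H))/9 = ((13 + H)*(2*H))/9 = (2*H*(13 + H))/9 = 2*H*(13 + H)/9)
t(D) = ½ + D/6 (t(D) = (3 + D)/6 = (3 + D)*(⅙) = ½ + D/6)
(F - 251462) + R(Z(22), t(a)) = (180872 - 251462) + (202 - (½ + (⅙)*(-21))) = -70590 + (202 - (½ - 7/2)) = -70590 + (202 - 1*(-3)) = -70590 + (202 + 3) = -70590 + 205 = -70385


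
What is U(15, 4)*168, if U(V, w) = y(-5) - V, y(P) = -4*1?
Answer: -3192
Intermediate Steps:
y(P) = -4
U(V, w) = -4 - V
U(15, 4)*168 = (-4 - 1*15)*168 = (-4 - 15)*168 = -19*168 = -3192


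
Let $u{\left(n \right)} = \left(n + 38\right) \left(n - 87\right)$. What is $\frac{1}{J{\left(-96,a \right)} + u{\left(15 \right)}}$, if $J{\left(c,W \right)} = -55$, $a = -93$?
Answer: $- \frac{1}{3871} \approx -0.00025833$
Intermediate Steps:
$u{\left(n \right)} = \left(-87 + n\right) \left(38 + n\right)$ ($u{\left(n \right)} = \left(38 + n\right) \left(-87 + n\right) = \left(-87 + n\right) \left(38 + n\right)$)
$\frac{1}{J{\left(-96,a \right)} + u{\left(15 \right)}} = \frac{1}{-55 - \left(4041 - 225\right)} = \frac{1}{-55 - 3816} = \frac{1}{-3871} = - \frac{1}{3871}$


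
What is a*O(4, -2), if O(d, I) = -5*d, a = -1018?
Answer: 20360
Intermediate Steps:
a*O(4, -2) = -(-5090)*4 = -1018*(-20) = 20360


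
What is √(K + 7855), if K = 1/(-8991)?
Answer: 4*√489956109/999 ≈ 88.628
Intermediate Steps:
K = -1/8991 ≈ -0.00011122
√(K + 7855) = √(-1/8991 + 7855) = √(70624304/8991) = 4*√489956109/999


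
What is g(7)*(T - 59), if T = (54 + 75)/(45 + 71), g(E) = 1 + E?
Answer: -13430/29 ≈ -463.10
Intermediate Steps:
T = 129/116 ≈ 1.1121
g(7)*(T - 59) = (1 + 7)*(129/116 - 59) = 8*(-6715/116) = -13430/29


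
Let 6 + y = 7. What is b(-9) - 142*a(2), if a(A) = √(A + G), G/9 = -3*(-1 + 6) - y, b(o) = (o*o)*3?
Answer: 243 - 142*I*√142 ≈ 243.0 - 1692.1*I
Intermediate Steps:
b(o) = 3*o² (b(o) = o²*3 = 3*o²)
y = 1 (y = -6 + 7 = 1)
G = -144 (G = 9*(-3*(-1 + 6) - 1*1) = 9*(-3*5 - 1) = 9*(-15 - 1) = 9*(-16) = -144)
a(A) = √(-144 + A) (a(A) = √(A - 144) = √(-144 + A))
b(-9) - 142*a(2) = 3*(-9)² - 142*√(-144 + 2) = 3*81 - 142*I*√142 = 243 - 142*I*√142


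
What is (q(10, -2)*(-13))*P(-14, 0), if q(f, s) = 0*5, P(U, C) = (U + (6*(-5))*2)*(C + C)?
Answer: 0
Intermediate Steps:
P(U, C) = 2*C*(-60 + U) (P(U, C) = (U - 30*2)*(2*C) = (U - 60)*(2*C) = (-60 + U)*(2*C) = 2*C*(-60 + U))
q(f, s) = 0
(q(10, -2)*(-13))*P(-14, 0) = (0*(-13))*(2*0*(-60 - 14)) = 0*(2*0*(-74)) = 0*0 = 0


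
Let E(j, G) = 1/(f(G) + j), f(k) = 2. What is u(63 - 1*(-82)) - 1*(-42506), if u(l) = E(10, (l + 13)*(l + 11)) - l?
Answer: 508333/12 ≈ 42361.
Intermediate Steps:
E(j, G) = 1/(2 + j)
u(l) = 1/12 - l (u(l) = 1/(2 + 10) - l = 1/12 - l)
u(63 - 1*(-82)) - 1*(-42506) = (1/12 - (63 - 1*(-82))) - 1*(-42506) = (1/12 - (63 + 82)) + 42506 = (1/12 - 1*145) + 42506 = (1/12 - 145) + 42506 = -1739/12 + 42506 = 508333/12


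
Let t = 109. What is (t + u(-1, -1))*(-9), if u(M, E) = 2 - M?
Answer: -1008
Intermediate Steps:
(t + u(-1, -1))*(-9) = (109 + (2 - 1*(-1)))*(-9) = (109 + (2 + 1))*(-9) = (109 + 3)*(-9) = 112*(-9) = -1008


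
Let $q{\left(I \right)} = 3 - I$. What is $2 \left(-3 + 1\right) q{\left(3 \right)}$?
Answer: $0$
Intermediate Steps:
$2 \left(-3 + 1\right) q{\left(3 \right)} = 2 \left(-3 + 1\right) \left(3 - 3\right) = 2 \left(-2\right) \left(3 - 3\right) = \left(-4\right) 0 = 0$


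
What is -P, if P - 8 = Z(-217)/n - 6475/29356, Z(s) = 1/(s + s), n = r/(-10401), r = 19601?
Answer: -971518266419/124863309452 ≈ -7.7807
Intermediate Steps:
n = -19601/10401 (n = 19601/(-10401) = 19601*(-1/10401) = -19601/10401 ≈ -1.8845)
Z(s) = 1/(2*s)
P = 971518266419/124863309452 (P = 8 + (((½)/(-217))/(-19601/10401) - 6475/29356) = 8 + (((½)*(-1/217))*(-10401/19601) - 6475*1/29356) = 8 + (-1/434*(-10401/19601) - 6475/29356) = 8 + (10401/8506834 - 6475/29356) = 8 - 27388209197/124863309452 = 971518266419/124863309452 ≈ 7.7807)
-P = -1*971518266419/124863309452 = -971518266419/124863309452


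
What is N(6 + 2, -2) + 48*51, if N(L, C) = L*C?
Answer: 2432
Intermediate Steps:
N(L, C) = C*L
N(6 + 2, -2) + 48*51 = -2*(6 + 2) + 48*51 = -2*8 + 2448 = -16 + 2448 = 2432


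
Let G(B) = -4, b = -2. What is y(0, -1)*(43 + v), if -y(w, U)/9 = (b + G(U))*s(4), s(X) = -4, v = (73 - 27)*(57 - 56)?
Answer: -19224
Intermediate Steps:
v = 46 (v = 46*1 = 46)
y(w, U) = -216 (y(w, U) = -9*(-2 - 4)*(-4) = -(-54)*(-4) = -9*24 = -216)
y(0, -1)*(43 + v) = -216*(43 + 46) = -216*89 = -19224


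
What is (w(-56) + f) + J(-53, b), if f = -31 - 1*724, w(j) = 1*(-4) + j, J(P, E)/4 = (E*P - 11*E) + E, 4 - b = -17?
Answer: -6107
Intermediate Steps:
b = 21 (b = 4 - 1*(-17) = 4 + 17 = 21)
J(P, E) = -40*E + 4*E*P (J(P, E) = 4*((E*P - 11*E) + E) = 4*((-11*E + E*P) + E) = 4*(-10*E + E*P) = -40*E + 4*E*P)
w(j) = -4 + j
f = -755 (f = -31 - 724 = -755)
(w(-56) + f) + J(-53, b) = ((-4 - 56) - 755) + 4*21*(-10 - 53) = (-60 - 755) + 4*21*(-63) = -815 - 5292 = -6107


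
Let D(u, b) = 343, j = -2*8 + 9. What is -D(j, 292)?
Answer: -343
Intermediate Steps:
j = -7 (j = -16 + 9 = -7)
-D(j, 292) = -1*343 = -343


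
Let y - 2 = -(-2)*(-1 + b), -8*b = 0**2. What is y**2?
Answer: 0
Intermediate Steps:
b = 0 (b = -1/8*0**2 = -1/8*0 = 0)
y = 0 (y = 2 - (-2)*(-1 + 0) = 2 - (-2)*(-1) = 2 - 1*2 = 2 - 2 = 0)
y**2 = 0**2 = 0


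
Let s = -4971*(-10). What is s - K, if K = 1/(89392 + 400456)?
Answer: 24350344079/489848 ≈ 49710.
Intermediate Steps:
K = 1/489848 ≈ 2.0414e-6
s = 49710
s - K = 49710 - 1*1/489848 = 49710 - 1/489848 = 24350344079/489848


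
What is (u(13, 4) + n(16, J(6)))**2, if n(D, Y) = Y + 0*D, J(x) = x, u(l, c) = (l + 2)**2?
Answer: 53361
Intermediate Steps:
u(l, c) = (2 + l)**2
n(D, Y) = Y (n(D, Y) = Y + 0 = Y)
(u(13, 4) + n(16, J(6)))**2 = ((2 + 13)**2 + 6)**2 = (15**2 + 6)**2 = (225 + 6)**2 = 231**2 = 53361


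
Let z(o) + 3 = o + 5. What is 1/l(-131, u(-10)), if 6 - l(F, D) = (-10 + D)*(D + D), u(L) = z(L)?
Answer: -1/282 ≈ -0.0035461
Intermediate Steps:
z(o) = 2 + o (z(o) = -3 + (o + 5) = -3 + (5 + o) = 2 + o)
u(L) = 2 + L
l(F, D) = 6 - 2*D*(-10 + D) (l(F, D) = 6 - (-10 + D)*(D + D) = 6 - (-10 + D)*2*D = 6 - 2*D*(-10 + D))
1/l(-131, u(-10)) = 1/(6 - 2*(2 - 10)² + 20*(2 - 10)) = 1/(6 - 2*(-8)² + 20*(-8)) = 1/(6 - 2*64 - 160) = 1/(6 - 128 - 160) = 1/(-282) = -1/282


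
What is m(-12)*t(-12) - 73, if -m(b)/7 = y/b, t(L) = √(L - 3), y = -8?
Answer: -73 - 14*I*√15/3 ≈ -73.0 - 18.074*I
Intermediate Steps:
t(L) = √(-3 + L)
m(b) = 56/b (m(b) = -(-56)/b = 56/b)
m(-12)*t(-12) - 73 = (56/(-12))*√(-3 - 12) - 73 = (56*(-1/12))*√(-15) - 73 = -14*I*√15/3 - 73 = -73 - 14*I*√15/3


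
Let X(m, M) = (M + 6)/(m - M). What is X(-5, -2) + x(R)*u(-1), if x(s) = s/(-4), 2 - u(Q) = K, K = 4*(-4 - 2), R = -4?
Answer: 74/3 ≈ 24.667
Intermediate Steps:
K = -24 (K = 4*(-6) = -24)
X(m, M) = (6 + M)/(m - M)
u(Q) = 26 (u(Q) = 2 - 1*(-24) = 2 + 24 = 26)
x(s) = -s/4 (x(s) = s*(-1/4) = -s/4)
X(-5, -2) + x(R)*u(-1) = (6 - 2)/(-5 - 1*(-2)) - 1/4*(-4)*26 = 4/(-5 + 2) + 1*26 = 4/(-3) + 26 = -1/3*4 + 26 = -4/3 + 26 = 74/3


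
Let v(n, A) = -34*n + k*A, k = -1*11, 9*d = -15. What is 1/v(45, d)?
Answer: -3/4535 ≈ -0.00066152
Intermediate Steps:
d = -5/3 (d = (⅑)*(-15) = -5/3 ≈ -1.6667)
k = -11
v(n, A) = -34*n - 11*A
1/v(45, d) = 1/(-34*45 - 11*(-5/3)) = 1/(-1530 + 55/3) = 1/(-4535/3) = -3/4535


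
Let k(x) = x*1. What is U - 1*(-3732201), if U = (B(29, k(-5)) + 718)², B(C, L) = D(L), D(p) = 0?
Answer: 4247725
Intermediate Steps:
k(x) = x
B(C, L) = 0
U = 515524 (U = (0 + 718)² = 718² = 515524)
U - 1*(-3732201) = 515524 - 1*(-3732201) = 515524 + 3732201 = 4247725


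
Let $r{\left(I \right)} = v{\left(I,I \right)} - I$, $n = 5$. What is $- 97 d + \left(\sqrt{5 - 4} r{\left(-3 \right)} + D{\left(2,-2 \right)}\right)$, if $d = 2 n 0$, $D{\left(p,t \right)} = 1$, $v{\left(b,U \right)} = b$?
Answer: $1$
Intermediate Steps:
$r{\left(I \right)} = 0$ ($r{\left(I \right)} = I - I = 0$)
$d = 0$ ($d = 2 \cdot 5 \cdot 0 = 2 \cdot 0 = 0$)
$- 97 d + \left(\sqrt{5 - 4} r{\left(-3 \right)} + D{\left(2,-2 \right)}\right) = \left(-97\right) 0 + \left(\sqrt{5 - 4} \cdot 0 + 1\right) = 0 + \left(\sqrt{1} \cdot 0 + 1\right) = 0 + \left(1 \cdot 0 + 1\right) = 0 + \left(0 + 1\right) = 0 + 1 = 1$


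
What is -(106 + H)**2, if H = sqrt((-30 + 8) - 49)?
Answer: -(106 + I*sqrt(71))**2 ≈ -11165.0 - 1786.3*I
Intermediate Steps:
H = I*sqrt(71) (H = sqrt(-22 - 49) = sqrt(-71) = I*sqrt(71) ≈ 8.4261*I)
-(106 + H)**2 = -(106 + I*sqrt(71))**2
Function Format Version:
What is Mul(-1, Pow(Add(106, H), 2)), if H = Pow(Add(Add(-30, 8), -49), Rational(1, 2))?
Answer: Mul(-1, Pow(Add(106, Mul(I, Pow(71, Rational(1, 2)))), 2)) ≈ Add(-11165., Mul(-1786.3, I))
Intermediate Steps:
H = Mul(I, Pow(71, Rational(1, 2))) (H = Pow(Add(-22, -49), Rational(1, 2)) = Pow(-71, Rational(1, 2)) = Mul(I, Pow(71, Rational(1, 2))) ≈ Mul(8.4261, I))
Mul(-1, Pow(Add(106, H), 2)) = Mul(-1, Pow(Add(106, Mul(I, Pow(71, Rational(1, 2)))), 2))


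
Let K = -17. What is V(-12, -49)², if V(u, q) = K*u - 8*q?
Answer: 355216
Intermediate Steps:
V(u, q) = -17*u - 8*q
V(-12, -49)² = (-17*(-12) - 8*(-49))² = (204 + 392)² = 596² = 355216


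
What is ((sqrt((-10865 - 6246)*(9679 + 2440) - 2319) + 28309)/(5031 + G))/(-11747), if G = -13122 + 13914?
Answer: -28309/68402781 - 4*I*sqrt(12960658)/68402781 ≈ -0.00041386 - 0.00021052*I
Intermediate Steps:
G = 792
((sqrt((-10865 - 6246)*(9679 + 2440) - 2319) + 28309)/(5031 + G))/(-11747) = ((sqrt((-10865 - 6246)*(9679 + 2440) - 2319) + 28309)/(5031 + 792))/(-11747) = ((sqrt(-17111*12119 - 2319) + 28309)/5823)*(-1/11747) = ((sqrt(-207368209 - 2319) + 28309)*(1/5823))*(-1/11747) = ((sqrt(-207370528) + 28309)*(1/5823))*(-1/11747) = ((4*I*sqrt(12960658) + 28309)*(1/5823))*(-1/11747) = ((28309 + 4*I*sqrt(12960658))*(1/5823))*(-1/11747) = (28309/5823 + 4*I*sqrt(12960658)/5823)*(-1/11747) = -28309/68402781 - 4*I*sqrt(12960658)/68402781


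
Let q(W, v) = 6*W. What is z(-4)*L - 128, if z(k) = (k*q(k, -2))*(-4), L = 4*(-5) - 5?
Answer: 9472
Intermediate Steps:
L = -25 (L = -20 - 5 = -25)
z(k) = -24*k² (z(k) = (k*(6*k))*(-4) = (6*k²)*(-4) = -24*k²)
z(-4)*L - 128 = -24*(-4)²*(-25) - 128 = -24*16*(-25) - 128 = -384*(-25) - 128 = 9600 - 128 = 9472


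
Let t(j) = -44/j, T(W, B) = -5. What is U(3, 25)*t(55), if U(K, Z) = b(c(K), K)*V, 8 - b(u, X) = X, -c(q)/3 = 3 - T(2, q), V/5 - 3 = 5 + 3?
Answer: -220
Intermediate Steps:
V = 55 (V = 15 + 5*(5 + 3) = 15 + 5*8 = 15 + 40 = 55)
c(q) = -24 (c(q) = -3*(3 - 1*(-5)) = -3*(3 + 5) = -3*8 = -24)
b(u, X) = 8 - X
U(K, Z) = 440 - 55*K (U(K, Z) = (8 - K)*55 = 440 - 55*K)
U(3, 25)*t(55) = (440 - 55*3)*(-44/55) = (440 - 165)*(-44*1/55) = 275*(-⅘) = -220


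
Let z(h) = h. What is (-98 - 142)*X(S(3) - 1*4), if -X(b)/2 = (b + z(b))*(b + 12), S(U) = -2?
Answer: -34560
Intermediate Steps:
X(b) = -4*b*(12 + b) (X(b) = -2*(b + b)*(b + 12) = -2*2*b*(12 + b) = -4*b*(12 + b))
(-98 - 142)*X(S(3) - 1*4) = (-98 - 142)*(4*(-2 - 1*4)*(-12 - (-2 - 1*4))) = -960*(-2 - 4)*(-12 - (-2 - 4)) = -960*(-6)*(-12 - 1*(-6)) = -960*(-6)*(-12 + 6) = -960*(-6)*(-6) = -240*144 = -34560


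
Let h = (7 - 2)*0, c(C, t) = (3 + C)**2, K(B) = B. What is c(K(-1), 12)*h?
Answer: 0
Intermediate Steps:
h = 0 (h = 5*0 = 0)
c(K(-1), 12)*h = (3 - 1)**2*0 = 2**2*0 = 4*0 = 0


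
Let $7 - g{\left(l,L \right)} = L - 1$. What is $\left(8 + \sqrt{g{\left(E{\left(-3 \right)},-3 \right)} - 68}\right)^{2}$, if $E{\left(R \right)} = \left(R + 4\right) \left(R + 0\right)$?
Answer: $\left(8 + i \sqrt{57}\right)^{2} \approx 7.0 + 120.8 i$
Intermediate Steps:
$E{\left(R \right)} = R \left(4 + R\right)$ ($E{\left(R \right)} = \left(4 + R\right) R = R \left(4 + R\right)$)
$g{\left(l,L \right)} = 8 - L$ ($g{\left(l,L \right)} = 7 - \left(L - 1\right) = 7 - \left(-1 + L\right) = 8 - L$)
$\left(8 + \sqrt{g{\left(E{\left(-3 \right)},-3 \right)} - 68}\right)^{2} = \left(8 + \sqrt{\left(8 - -3\right) - 68}\right)^{2} = \left(8 + \sqrt{\left(8 + 3\right) - 68}\right)^{2} = \left(8 + \sqrt{11 - 68}\right)^{2} = \left(8 + \sqrt{-57}\right)^{2} = \left(8 + i \sqrt{57}\right)^{2}$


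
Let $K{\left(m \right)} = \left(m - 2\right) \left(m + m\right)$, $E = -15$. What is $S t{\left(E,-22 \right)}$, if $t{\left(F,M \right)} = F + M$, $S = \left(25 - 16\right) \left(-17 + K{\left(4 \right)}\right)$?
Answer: $333$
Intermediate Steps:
$K{\left(m \right)} = 2 m \left(-2 + m\right)$ ($K{\left(m \right)} = \left(-2 + m\right) 2 m = 2 m \left(-2 + m\right)$)
$S = -9$ ($S = \left(25 - 16\right) \left(-17 + 2 \cdot 4 \left(-2 + 4\right)\right) = 9 \left(-17 + 2 \cdot 4 \cdot 2\right) = 9 \left(-17 + 16\right) = 9 \left(-1\right) = -9$)
$S t{\left(E,-22 \right)} = - 9 \left(-15 - 22\right) = \left(-9\right) \left(-37\right) = 333$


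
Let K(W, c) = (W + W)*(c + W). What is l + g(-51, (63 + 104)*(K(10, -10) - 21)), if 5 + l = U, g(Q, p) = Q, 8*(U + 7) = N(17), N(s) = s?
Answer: -487/8 ≈ -60.875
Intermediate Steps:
K(W, c) = 2*W*(W + c) (K(W, c) = (2*W)*(W + c) = 2*W*(W + c))
U = -39/8 (U = -7 + (1/8)*17 = -7 + 17/8 = -39/8 ≈ -4.8750)
l = -79/8 (l = -5 - 39/8 = -79/8 ≈ -9.8750)
l + g(-51, (63 + 104)*(K(10, -10) - 21)) = -79/8 - 51 = -487/8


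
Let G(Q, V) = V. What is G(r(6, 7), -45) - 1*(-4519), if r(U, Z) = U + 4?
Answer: 4474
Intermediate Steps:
r(U, Z) = 4 + U
G(r(6, 7), -45) - 1*(-4519) = -45 - 1*(-4519) = -45 + 4519 = 4474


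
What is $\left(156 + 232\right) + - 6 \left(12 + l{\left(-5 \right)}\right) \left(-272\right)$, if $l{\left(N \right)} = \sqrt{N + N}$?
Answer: $19972 + 1632 i \sqrt{10} \approx 19972.0 + 5160.8 i$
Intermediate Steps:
$l{\left(N \right)} = \sqrt{2} \sqrt{N}$ ($l{\left(N \right)} = \sqrt{2 N} = \sqrt{2} \sqrt{N}$)
$\left(156 + 232\right) + - 6 \left(12 + l{\left(-5 \right)}\right) \left(-272\right) = \left(156 + 232\right) + - 6 \left(12 + \sqrt{2} \sqrt{-5}\right) \left(-272\right) = 388 + - 6 \left(12 + \sqrt{2} i \sqrt{5}\right) \left(-272\right) = 388 + - 6 \left(12 + i \sqrt{10}\right) \left(-272\right) = 388 + \left(-72 - 6 i \sqrt{10}\right) \left(-272\right) = 388 + \left(19584 + 1632 i \sqrt{10}\right) = 19972 + 1632 i \sqrt{10}$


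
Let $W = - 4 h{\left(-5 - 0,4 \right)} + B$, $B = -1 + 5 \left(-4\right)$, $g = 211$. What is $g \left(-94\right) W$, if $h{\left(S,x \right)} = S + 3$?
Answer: $257842$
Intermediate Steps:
$h{\left(S,x \right)} = 3 + S$
$B = -21$ ($B = -1 - 20 = -21$)
$W = -13$ ($W = - 4 \left(3 - 5\right) - 21 = \left(-4\right) \left(-2\right) - 21 = 8 - 21 = -13$)
$g \left(-94\right) W = 211 \left(-94\right) \left(-13\right) = \left(-19834\right) \left(-13\right) = 257842$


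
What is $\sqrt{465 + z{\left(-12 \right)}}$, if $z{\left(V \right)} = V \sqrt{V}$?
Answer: $\sqrt{465 - 24 i \sqrt{3}} \approx 21.585 - 0.9629 i$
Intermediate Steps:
$z{\left(V \right)} = V^{\frac{3}{2}}$
$\sqrt{465 + z{\left(-12 \right)}} = \sqrt{465 + \left(-12\right)^{\frac{3}{2}}} = \sqrt{465 - 24 i \sqrt{3}}$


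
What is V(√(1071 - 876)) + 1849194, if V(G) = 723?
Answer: 1849917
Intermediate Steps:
V(√(1071 - 876)) + 1849194 = 723 + 1849194 = 1849917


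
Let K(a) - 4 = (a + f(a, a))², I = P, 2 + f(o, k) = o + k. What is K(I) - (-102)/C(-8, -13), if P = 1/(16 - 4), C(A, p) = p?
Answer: -163/208 ≈ -0.78365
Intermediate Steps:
f(o, k) = -2 + k + o (f(o, k) = -2 + (o + k) = -2 + (k + o) = -2 + k + o)
P = 1/12 ≈ 0.083333
I = 1/12 ≈ 0.083333
K(a) = 4 + (-2 + 3*a)² (K(a) = 4 + (a + (-2 + a + a))² = 4 + (a + (-2 + 2*a))² = 4 + (-2 + 3*a)²)
K(I) - (-102)/C(-8, -13) = (4 + (-2 + 3*(1/12))²) - (-102)/(-13) = (4 + (-2 + ¼)²) - (-102)*(-1)/13 = (4 + (-7/4)²) - 1*102/13 = (4 + 49/16) - 102/13 = 113/16 - 102/13 = -163/208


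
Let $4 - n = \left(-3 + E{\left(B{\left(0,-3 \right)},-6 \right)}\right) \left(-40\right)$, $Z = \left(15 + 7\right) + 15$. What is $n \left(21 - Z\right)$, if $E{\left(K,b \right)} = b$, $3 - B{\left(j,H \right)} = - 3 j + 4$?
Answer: $5696$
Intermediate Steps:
$B{\left(j,H \right)} = -1 + 3 j$ ($B{\left(j,H \right)} = 3 - \left(- 3 j + 4\right) = 3 - \left(4 - 3 j\right) = 3 + \left(-4 + 3 j\right) = -1 + 3 j$)
$Z = 37$ ($Z = 22 + 15 = 37$)
$n = -356$ ($n = 4 - \left(-3 - 6\right) \left(-40\right) = 4 - \left(-9\right) \left(-40\right) = 4 - 360 = -356$)
$n \left(21 - Z\right) = - 356 \left(21 - 37\right) = \left(-356\right) \left(-16\right) = 5696$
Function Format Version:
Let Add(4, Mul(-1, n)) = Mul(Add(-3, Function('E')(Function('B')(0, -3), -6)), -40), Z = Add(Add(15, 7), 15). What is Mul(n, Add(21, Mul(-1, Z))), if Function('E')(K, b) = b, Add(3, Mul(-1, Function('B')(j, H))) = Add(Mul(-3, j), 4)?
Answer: 5696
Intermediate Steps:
Function('B')(j, H) = Add(-1, Mul(3, j)) (Function('B')(j, H) = Add(3, Mul(-1, Add(Mul(-3, j), 4))) = Add(3, Mul(-1, Add(4, Mul(-3, j)))) = Add(3, Add(-4, Mul(3, j))) = Add(-1, Mul(3, j)))
Z = 37 (Z = Add(22, 15) = 37)
n = -356 (n = Add(4, Mul(-1, Mul(Add(-3, -6), -40))) = Add(4, Mul(-1, Mul(-9, -40))) = Add(4, Mul(-1, 360)) = Add(4, -360) = -356)
Mul(n, Add(21, Mul(-1, Z))) = Mul(-356, Add(21, Mul(-1, 37))) = Mul(-356, Add(21, -37)) = Mul(-356, -16) = 5696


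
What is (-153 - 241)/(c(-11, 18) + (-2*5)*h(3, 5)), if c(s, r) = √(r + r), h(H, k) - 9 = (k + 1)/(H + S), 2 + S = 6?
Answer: 1379/324 ≈ 4.2562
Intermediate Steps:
S = 4 (S = -2 + 6 = 4)
h(H, k) = 9 + (1 + k)/(4 + H) (h(H, k) = 9 + (k + 1)/(H + 4) = 9 + (1 + k)/(4 + H))
c(s, r) = √2*√r (c(s, r) = √(2*r) = √2*√r)
(-153 - 241)/(c(-11, 18) + (-2*5)*h(3, 5)) = (-153 - 241)/(√2*√18 + (-2*5)*((37 + 5 + 9*3)/(4 + 3))) = -394/(√2*(3*√2) - 10*(37 + 5 + 27)/7) = -394/(6 - 10*69/7) = -394/(6 - 690/7) = -394/(-648/7) = -7/648*(-394) = 1379/324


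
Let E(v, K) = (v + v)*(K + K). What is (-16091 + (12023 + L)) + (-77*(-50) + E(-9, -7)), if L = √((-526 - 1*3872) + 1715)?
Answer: 34 + I*√2683 ≈ 34.0 + 51.798*I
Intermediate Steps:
E(v, K) = 4*K*v (E(v, K) = (2*v)*(2*K) = 4*K*v)
L = I*√2683 (L = √((-526 - 3872) + 1715) = √(-4398 + 1715) = √(-2683) = I*√2683 ≈ 51.798*I)
(-16091 + (12023 + L)) + (-77*(-50) + E(-9, -7)) = (-16091 + (12023 + I*√2683)) + (-77*(-50) + 4*(-7)*(-9)) = (-4068 + I*√2683) + (3850 + 252) = (-4068 + I*√2683) + 4102 = 34 + I*√2683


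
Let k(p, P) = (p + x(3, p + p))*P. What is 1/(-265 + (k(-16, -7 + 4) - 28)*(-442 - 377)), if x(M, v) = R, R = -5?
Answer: -1/28930 ≈ -3.4566e-5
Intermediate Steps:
x(M, v) = -5
k(p, P) = P*(-5 + p) (k(p, P) = (p - 5)*P = (-5 + p)*P = P*(-5 + p))
1/(-265 + (k(-16, -7 + 4) - 28)*(-442 - 377)) = 1/(-265 + ((-7 + 4)*(-5 - 16) - 28)*(-442 - 377)) = 1/(-265 + (-3*(-21) - 28)*(-819)) = 1/(-265 + (63 - 28)*(-819)) = 1/(-265 + 35*(-819)) = 1/(-265 - 28665) = 1/(-28930) = -1/28930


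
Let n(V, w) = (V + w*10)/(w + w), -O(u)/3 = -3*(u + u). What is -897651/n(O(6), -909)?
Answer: -90662751/499 ≈ -1.8169e+5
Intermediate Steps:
O(u) = 18*u (O(u) = -(-9)*(u + u) = -(-9)*2*u = -(-18)*u = 18*u)
n(V, w) = (V + 10*w)/(2*w) (n(V, w) = (V + 10*w)/((2*w)) = (V + 10*w)*(1/(2*w)) = (V + 10*w)/(2*w))
-897651/n(O(6), -909) = -897651/(5 + (1/2)*(18*6)/(-909)) = -897651/(5 + (1/2)*108*(-1/909)) = -897651/(5 - 6/101) = -897651/499/101 = -897651*101/499 = -90662751/499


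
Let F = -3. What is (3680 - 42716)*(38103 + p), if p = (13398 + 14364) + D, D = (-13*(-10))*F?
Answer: -2555882100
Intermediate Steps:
D = -390 (D = -13*(-10)*(-3) = 130*(-3) = -390)
p = 27372 (p = (13398 + 14364) - 390 = 27762 - 390 = 27372)
(3680 - 42716)*(38103 + p) = (3680 - 42716)*(38103 + 27372) = -39036*65475 = -2555882100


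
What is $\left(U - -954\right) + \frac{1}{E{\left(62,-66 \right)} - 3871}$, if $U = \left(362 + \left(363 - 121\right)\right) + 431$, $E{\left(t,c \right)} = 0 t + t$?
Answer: $\frac{7576100}{3809} \approx 1989.0$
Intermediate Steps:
$E{\left(t,c \right)} = t$ ($E{\left(t,c \right)} = 0 + t = t$)
$U = 1035$ ($U = \left(362 + 242\right) + 431 = 604 + 431 = 1035$)
$\left(U - -954\right) + \frac{1}{E{\left(62,-66 \right)} - 3871} = \left(1035 - -954\right) + \frac{1}{62 - 3871} = \left(1035 + 954\right) + \frac{1}{-3809} = 1989 - \frac{1}{3809} = \frac{7576100}{3809}$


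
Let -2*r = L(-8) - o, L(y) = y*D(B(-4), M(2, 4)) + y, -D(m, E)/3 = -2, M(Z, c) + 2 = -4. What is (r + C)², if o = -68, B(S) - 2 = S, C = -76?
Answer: 6724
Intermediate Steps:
M(Z, c) = -6 (M(Z, c) = -2 - 4 = -6)
B(S) = 2 + S
D(m, E) = 6 (D(m, E) = -3*(-2) = 6)
L(y) = 7*y (L(y) = y*6 + y = 6*y + y = 7*y)
r = -6 (r = -(7*(-8) - 1*(-68))/2 = -(-56 + 68)/2 = -½*12 = -6)
(r + C)² = (-6 - 76)² = (-82)² = 6724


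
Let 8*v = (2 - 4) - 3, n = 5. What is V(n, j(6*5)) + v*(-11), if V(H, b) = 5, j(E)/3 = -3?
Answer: 95/8 ≈ 11.875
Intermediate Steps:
j(E) = -9 (j(E) = 3*(-3) = -9)
v = -5/8 (v = ((2 - 4) - 3)/8 = (-2 - 3)/8 = (⅛)*(-5) = -5/8 ≈ -0.62500)
V(n, j(6*5)) + v*(-11) = 5 - 5/8*(-11) = 5 + 55/8 = 95/8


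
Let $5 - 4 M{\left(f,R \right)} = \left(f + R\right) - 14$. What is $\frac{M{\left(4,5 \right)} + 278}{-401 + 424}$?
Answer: $\frac{561}{46} \approx 12.196$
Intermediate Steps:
$M{\left(f,R \right)} = \frac{19}{4} - \frac{R}{4} - \frac{f}{4}$ ($M{\left(f,R \right)} = \frac{5}{4} - \frac{\left(f + R\right) - 14}{4} = \frac{5}{4} - \frac{\left(R + f\right) - 14}{4} = \frac{5}{4} - \frac{-14 + R + f}{4} = \frac{5}{4} - \left(- \frac{7}{2} + \frac{R}{4} + \frac{f}{4}\right) = \frac{19}{4} - \frac{R}{4} - \frac{f}{4}$)
$\frac{M{\left(4,5 \right)} + 278}{-401 + 424} = \frac{\left(\frac{19}{4} - \frac{5}{4} - 1\right) + 278}{-401 + 424} = \frac{\left(\frac{19}{4} - \frac{5}{4} - 1\right) + 278}{23} = \left(\frac{5}{2} + 278\right) \frac{1}{23} = \frac{561}{2} \cdot \frac{1}{23} = \frac{561}{46}$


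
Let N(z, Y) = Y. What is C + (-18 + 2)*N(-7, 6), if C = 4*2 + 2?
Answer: -86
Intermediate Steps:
C = 10 (C = 8 + 2 = 10)
C + (-18 + 2)*N(-7, 6) = 10 + (-18 + 2)*6 = 10 - 16*6 = 10 - 96 = -86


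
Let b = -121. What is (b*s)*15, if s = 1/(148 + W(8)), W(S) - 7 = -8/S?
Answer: -165/14 ≈ -11.786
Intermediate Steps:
W(S) = 7 - 8/S
s = 1/154 (s = 1/(148 + (7 - 8/8)) = 1/(148 + (7 - 8*⅛)) = 1/(148 + (7 - 1)) = 1/(148 + 6) = 1/154 ≈ 0.0064935)
(b*s)*15 = -121*1/154*15 = -11/14*15 = -165/14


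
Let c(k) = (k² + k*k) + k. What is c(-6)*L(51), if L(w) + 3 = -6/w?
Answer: -3498/17 ≈ -205.76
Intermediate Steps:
c(k) = k + 2*k² (c(k) = (k² + k²) + k = 2*k² + k = k + 2*k²)
L(w) = -3 - 6/w
c(-6)*L(51) = (-6*(1 + 2*(-6)))*(-3 - 6/51) = (-6*(1 - 12))*(-3 - 6*1/51) = (-6*(-11))*(-3 - 2/17) = 66*(-53/17) = -3498/17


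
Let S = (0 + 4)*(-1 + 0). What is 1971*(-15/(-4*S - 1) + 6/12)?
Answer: -1971/2 ≈ -985.50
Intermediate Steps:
S = -4 (S = 4*(-1) = -4)
1971*(-15/(-4*S - 1) + 6/12) = 1971*(-15/(-4*(-4) - 1) + 6/12) = 1971*(-15/(16 - 1) + 6*(1/12)) = 1971*(-15/15 + 1/2) = 1971*(-15*1/15 + 1/2) = 1971*(-1 + 1/2) = 1971*(-1/2) = -1971/2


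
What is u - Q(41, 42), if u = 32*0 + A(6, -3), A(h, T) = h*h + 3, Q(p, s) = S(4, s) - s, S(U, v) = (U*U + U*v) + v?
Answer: -145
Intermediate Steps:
S(U, v) = v + U² + U*v (S(U, v) = (U² + U*v) + v = v + U² + U*v)
Q(p, s) = 16 + 4*s (Q(p, s) = (s + 4² + 4*s) - s = (s + 16 + 4*s) - s = (16 + 5*s) - s = 16 + 4*s)
A(h, T) = 3 + h² (A(h, T) = h² + 3 = 3 + h²)
u = 39 (u = 32*0 + (3 + 6²) = 0 + (3 + 36) = 0 + 39 = 39)
u - Q(41, 42) = 39 - (16 + 4*42) = 39 - (16 + 168) = 39 - 1*184 = 39 - 184 = -145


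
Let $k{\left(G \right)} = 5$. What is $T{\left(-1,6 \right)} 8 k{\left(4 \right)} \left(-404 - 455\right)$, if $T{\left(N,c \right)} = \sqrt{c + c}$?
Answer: $- 68720 \sqrt{3} \approx -1.1903 \cdot 10^{5}$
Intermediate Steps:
$T{\left(N,c \right)} = \sqrt{2} \sqrt{c}$ ($T{\left(N,c \right)} = \sqrt{2 c} = \sqrt{2} \sqrt{c}$)
$T{\left(-1,6 \right)} 8 k{\left(4 \right)} \left(-404 - 455\right) = \sqrt{2} \sqrt{6} \cdot 8 \cdot 5 \left(-404 - 455\right) = 2 \sqrt{3} \cdot 8 \cdot 5 \left(-859\right) = 16 \sqrt{3} \cdot 5 \left(-859\right) = 80 \sqrt{3} \left(-859\right) = - 68720 \sqrt{3}$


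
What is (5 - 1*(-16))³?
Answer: 9261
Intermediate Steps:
(5 - 1*(-16))³ = (5 + 16)³ = 21³ = 9261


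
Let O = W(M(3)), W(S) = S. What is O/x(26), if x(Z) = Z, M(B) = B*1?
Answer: 3/26 ≈ 0.11538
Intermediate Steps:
M(B) = B
O = 3
O/x(26) = 3/26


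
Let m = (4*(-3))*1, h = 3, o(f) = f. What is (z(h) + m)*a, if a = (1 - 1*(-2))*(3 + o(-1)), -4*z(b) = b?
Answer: -153/2 ≈ -76.500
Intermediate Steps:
z(b) = -b/4
m = -12 (m = -12*1 = -12)
a = 6 (a = (1 - 1*(-2))*(3 - 1) = (1 + 2)*2 = 3*2 = 6)
(z(h) + m)*a = (-¼*3 - 12)*6 = (-¾ - 12)*6 = -51/4*6 = -153/2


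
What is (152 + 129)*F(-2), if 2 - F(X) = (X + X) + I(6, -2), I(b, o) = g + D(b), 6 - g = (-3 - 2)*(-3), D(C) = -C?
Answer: 5901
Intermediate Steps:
g = -9 (g = 6 - (-3 - 2)*(-3) = 6 - (-5)*(-3) = 6 - 1*15 = 6 - 15 = -9)
I(b, o) = -9 - b
F(X) = 17 - 2*X (F(X) = 2 - ((X + X) + (-9 - 1*6)) = 2 - (2*X + (-9 - 6)) = 2 - (2*X - 15) = 2 - (-15 + 2*X) = 2 + (15 - 2*X) = 17 - 2*X)
(152 + 129)*F(-2) = (152 + 129)*(17 - 2*(-2)) = 281*(17 + 4) = 281*21 = 5901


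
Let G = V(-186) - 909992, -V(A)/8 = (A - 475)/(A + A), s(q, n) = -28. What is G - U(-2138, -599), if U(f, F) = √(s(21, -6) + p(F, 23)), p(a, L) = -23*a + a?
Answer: -84630578/93 - 5*√526 ≈ -9.1012e+5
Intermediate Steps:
p(a, L) = -22*a
U(f, F) = √(-28 - 22*F)
V(A) = -4*(-475 + A)/A (V(A) = -8*(A - 475)/(A + A) = -8*(-475 + A)/(2*A) = -8*(-475 + A)*1/(2*A) = -4*(-475 + A)/A)
G = -84630578/93 (G = (-4 + 1900/(-186)) - 909992 = (-4 + 1900*(-1/186)) - 909992 = (-4 - 950/93) - 909992 = -1322/93 - 909992 = -84630578/93 ≈ -9.1001e+5)
G - U(-2138, -599) = -84630578/93 - √(-28 - 22*(-599)) = -84630578/93 - √(-28 + 13178) = -84630578/93 - √13150 = -84630578/93 - 5*√526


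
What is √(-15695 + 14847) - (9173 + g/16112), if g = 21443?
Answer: -147816819/16112 + 4*I*√53 ≈ -9174.3 + 29.12*I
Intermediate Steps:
√(-15695 + 14847) - (9173 + g/16112) = √(-15695 + 14847) - (9173 + 21443/16112) = √(-848) - (9173 + 21443*(1/16112)) = 4*I*√53 - (9173 + 21443/16112) = 4*I*√53 - 1*147816819/16112 = 4*I*√53 - 147816819/16112 = -147816819/16112 + 4*I*√53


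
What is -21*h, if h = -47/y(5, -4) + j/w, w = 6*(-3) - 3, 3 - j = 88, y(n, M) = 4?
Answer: 647/4 ≈ 161.75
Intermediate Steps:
j = -85 (j = 3 - 1*88 = 3 - 88 = -85)
w = -21 (w = -18 - 3 = -21)
h = -647/84 (h = -47/4 - 85/(-21) = -47*¼ - 85*(-1/21) = -47/4 + 85/21 = -647/84 ≈ -7.7024)
-21*h = -21*(-647/84) = 647/4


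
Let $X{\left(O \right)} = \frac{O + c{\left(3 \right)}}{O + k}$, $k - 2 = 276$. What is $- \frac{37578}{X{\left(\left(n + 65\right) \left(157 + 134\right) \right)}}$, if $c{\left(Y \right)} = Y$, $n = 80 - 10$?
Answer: $- \frac{247783069}{6548} \approx -37841.0$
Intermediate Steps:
$k = 278$ ($k = 2 + 276 = 278$)
$n = 70$
$X{\left(O \right)} = \frac{3 + O}{278 + O}$ ($X{\left(O \right)} = \frac{O + 3}{O + 278} = \frac{3 + O}{278 + O}$)
$- \frac{37578}{X{\left(\left(n + 65\right) \left(157 + 134\right) \right)}} = - \frac{37578}{\frac{1}{278 + \left(70 + 65\right) \left(157 + 134\right)} \left(3 + \left(70 + 65\right) \left(157 + 134\right)\right)} = - \frac{37578}{\frac{1}{278 + 135 \cdot 291} \left(3 + 135 \cdot 291\right)} = - \frac{37578}{\frac{1}{278 + 39285} \left(3 + 39285\right)} = - \frac{37578}{\frac{1}{39563} \cdot 39288} = - \frac{37578}{\frac{39288}{39563}} = \left(-37578\right) \frac{39563}{39288} = - \frac{247783069}{6548}$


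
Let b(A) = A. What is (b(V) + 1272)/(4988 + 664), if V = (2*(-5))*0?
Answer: 106/471 ≈ 0.22505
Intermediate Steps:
V = 0 (V = -10*0 = 0)
(b(V) + 1272)/(4988 + 664) = (0 + 1272)/(4988 + 664) = 1272/5652 = 1272*(1/5652) = 106/471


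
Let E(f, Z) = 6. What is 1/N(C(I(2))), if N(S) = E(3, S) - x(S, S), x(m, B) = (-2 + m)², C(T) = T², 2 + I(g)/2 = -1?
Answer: -1/1150 ≈ -0.00086956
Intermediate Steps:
I(g) = -6 (I(g) = -4 + 2*(-1) = -4 - 2 = -6)
N(S) = 6 - (-2 + S)²
1/N(C(I(2))) = 1/(6 - (-2 + (-6)²)²) = 1/(6 - (-2 + 36)²) = 1/(6 - 1*34²) = 1/(6 - 1*1156) = 1/(6 - 1156) = 1/(-1150) = -1/1150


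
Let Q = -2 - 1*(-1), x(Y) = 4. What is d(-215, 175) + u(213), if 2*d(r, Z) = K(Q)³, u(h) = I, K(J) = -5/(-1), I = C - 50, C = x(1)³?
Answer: 153/2 ≈ 76.500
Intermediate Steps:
Q = -1 (Q = -2 + 1 = -1)
C = 64 (C = 4³ = 64)
I = 14 (I = 64 - 50 = 14)
K(J) = 5 (K(J) = -5*(-1) = 5)
u(h) = 14
d(r, Z) = 125/2 (d(r, Z) = (½)*5³ = (½)*125 = 125/2)
d(-215, 175) + u(213) = 125/2 + 14 = 153/2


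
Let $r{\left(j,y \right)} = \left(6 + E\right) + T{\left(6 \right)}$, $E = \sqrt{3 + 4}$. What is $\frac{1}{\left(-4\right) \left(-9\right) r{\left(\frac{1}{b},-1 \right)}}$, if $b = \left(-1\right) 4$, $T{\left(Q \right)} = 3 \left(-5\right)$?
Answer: $- \frac{1}{296} - \frac{\sqrt{7}}{2664} \approx -0.0043715$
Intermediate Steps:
$T{\left(Q \right)} = -15$
$E = \sqrt{7} \approx 2.6458$
$b = -4$
$r{\left(j,y \right)} = -9 + \sqrt{7}$ ($r{\left(j,y \right)} = \left(6 + \sqrt{7}\right) - 15 = -9 + \sqrt{7}$)
$\frac{1}{\left(-4\right) \left(-9\right) r{\left(\frac{1}{b},-1 \right)}} = \frac{1}{\left(-4\right) \left(-9\right) \left(-9 + \sqrt{7}\right)} = \frac{1}{36 \left(-9 + \sqrt{7}\right)} = \frac{1}{-324 + 36 \sqrt{7}}$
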